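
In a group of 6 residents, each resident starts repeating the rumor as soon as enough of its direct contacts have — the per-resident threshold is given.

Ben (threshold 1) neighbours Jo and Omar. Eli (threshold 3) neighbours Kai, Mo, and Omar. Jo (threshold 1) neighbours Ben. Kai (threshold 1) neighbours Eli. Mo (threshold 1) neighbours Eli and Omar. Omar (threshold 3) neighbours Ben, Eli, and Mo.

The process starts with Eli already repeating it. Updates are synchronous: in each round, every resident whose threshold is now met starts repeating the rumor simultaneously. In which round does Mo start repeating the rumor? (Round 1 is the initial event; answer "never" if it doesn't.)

Round 1 — Eli starts repeating the rumor (initial).
Round 2 — checking thresholds:
  Kai: 1 of 1 neighbours ≥ 1, starts repeating the rumor.
  Mo: 1 of 2 neighbours ≥ 1, starts repeating the rumor.
  Omar: 1 of 3 neighbours < 3, below threshold.
Round 3 — no new spreads; cascade stops.

2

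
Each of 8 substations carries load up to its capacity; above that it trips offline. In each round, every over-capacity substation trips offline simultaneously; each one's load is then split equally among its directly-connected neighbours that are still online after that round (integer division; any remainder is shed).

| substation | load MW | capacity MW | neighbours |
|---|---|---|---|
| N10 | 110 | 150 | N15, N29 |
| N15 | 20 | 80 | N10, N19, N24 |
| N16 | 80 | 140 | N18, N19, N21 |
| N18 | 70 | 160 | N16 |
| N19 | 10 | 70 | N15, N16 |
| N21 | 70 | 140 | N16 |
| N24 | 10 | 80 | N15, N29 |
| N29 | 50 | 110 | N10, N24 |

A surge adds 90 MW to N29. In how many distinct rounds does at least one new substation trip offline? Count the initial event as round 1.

Round 1 — N29 at 140 > 110. N29 trips offline.
  N29 sheds 140 MW to N10, N24: 70 each.
    N10: 110+70 = 180 > 150
    N24: 10+70 = 80 ≤ 80
Round 2 — N10 trips offline.
  N10 sheds 180 MW to N15: 180 each.
    N15: 20+180 = 200 > 80
Round 3 — N15 trips offline.
  N15 sheds 200 MW to N19, N24: 100 each.
    N19: 10+100 = 110 > 70
    N24: 80+100 = 180 > 80
Round 4 — N19, N24 trip offline.
  N19 sheds 110 MW to N16: 110 each.
    N16: 80+110 = 190 > 140
  N24 sheds 180 MW: no online neighbours, lost.
Round 5 — N16 trips offline.
  N16 sheds 190 MW to N18, N21: 95 each.
    N18: 70+95 = 165 > 160
    N21: 70+95 = 165 > 140
Round 6 — N18, N21 trip offline.
  N18 sheds 165 MW: no online neighbours, lost.
  N21 sheds 165 MW: no online neighbours, lost.
No further trips.

6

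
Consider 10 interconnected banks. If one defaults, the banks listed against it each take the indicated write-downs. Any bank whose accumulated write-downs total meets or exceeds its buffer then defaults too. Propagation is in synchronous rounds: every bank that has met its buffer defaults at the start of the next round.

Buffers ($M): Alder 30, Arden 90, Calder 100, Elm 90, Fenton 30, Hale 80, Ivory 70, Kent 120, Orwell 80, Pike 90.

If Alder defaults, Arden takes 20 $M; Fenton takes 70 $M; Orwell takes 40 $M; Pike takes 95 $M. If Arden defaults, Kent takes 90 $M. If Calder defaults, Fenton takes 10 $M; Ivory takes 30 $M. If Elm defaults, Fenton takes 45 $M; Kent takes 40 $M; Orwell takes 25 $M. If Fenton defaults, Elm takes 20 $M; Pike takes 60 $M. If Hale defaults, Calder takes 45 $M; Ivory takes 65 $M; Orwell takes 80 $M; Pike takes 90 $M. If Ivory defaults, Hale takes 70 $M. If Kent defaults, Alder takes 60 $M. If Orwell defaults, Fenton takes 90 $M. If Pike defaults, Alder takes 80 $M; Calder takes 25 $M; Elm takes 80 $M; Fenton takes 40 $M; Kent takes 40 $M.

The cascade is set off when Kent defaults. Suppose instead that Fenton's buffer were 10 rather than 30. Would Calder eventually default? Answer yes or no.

no

With Fenton's buffer at 10:
Round 1 — Kent defaults (initial).
  Alder: +60 → 60 ≥ 30
Round 2 — Alder defaults.
  Arden: +20 → 20 < 90
  Fenton: +70 → 70 ≥ 10
  Orwell: +40 → 40 < 80
  Pike: +95 → 95 ≥ 90
Round 3 — Fenton, Pike default.
  Calder: +25 → 25 < 100
  Elm: +20+80 → 100 ≥ 90
Round 4 — Elm defaults.
  Orwell: +25 → 65 < 80
No further defaults.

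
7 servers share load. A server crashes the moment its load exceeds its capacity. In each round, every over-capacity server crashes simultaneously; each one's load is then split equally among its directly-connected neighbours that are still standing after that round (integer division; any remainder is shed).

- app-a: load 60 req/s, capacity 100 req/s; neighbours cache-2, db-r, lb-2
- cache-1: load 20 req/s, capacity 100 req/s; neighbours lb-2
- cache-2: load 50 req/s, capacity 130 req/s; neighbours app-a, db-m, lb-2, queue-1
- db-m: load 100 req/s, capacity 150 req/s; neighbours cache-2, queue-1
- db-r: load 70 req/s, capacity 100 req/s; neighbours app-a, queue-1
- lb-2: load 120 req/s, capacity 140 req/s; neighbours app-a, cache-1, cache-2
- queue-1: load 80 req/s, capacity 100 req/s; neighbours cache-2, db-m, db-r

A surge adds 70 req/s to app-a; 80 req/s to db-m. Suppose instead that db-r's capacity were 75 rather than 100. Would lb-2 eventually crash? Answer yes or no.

yes

With db-r's capacity at 75:
Round 1 — app-a at 130 > 100; db-m at 180 > 150. app-a, db-m crash.
  app-a sheds 130 req/s to cache-2, db-r, lb-2: 43 each (1 lost).
    cache-2: 50+43 = 93 ≤ 130
    db-r: 70+43 = 113 > 75
    lb-2: 120+43 = 163 > 140
  db-m sheds 180 req/s to cache-2, queue-1: 90 each.
    cache-2: 93+90 = 183 > 130
    queue-1: 80+90 = 170 > 100
Round 2 — cache-2, db-r, lb-2, queue-1 crash.
  cache-2 sheds 183 req/s: no online neighbours, lost.
  db-r sheds 113 req/s: no online neighbours, lost.
  lb-2 sheds 163 req/s to cache-1: 163 each.
    cache-1: 20+163 = 183 > 100
  queue-1 sheds 170 req/s: no online neighbours, lost.
Round 3 — cache-1 crashes.
  cache-1 sheds 183 req/s: no online neighbours, lost.
No further crashes.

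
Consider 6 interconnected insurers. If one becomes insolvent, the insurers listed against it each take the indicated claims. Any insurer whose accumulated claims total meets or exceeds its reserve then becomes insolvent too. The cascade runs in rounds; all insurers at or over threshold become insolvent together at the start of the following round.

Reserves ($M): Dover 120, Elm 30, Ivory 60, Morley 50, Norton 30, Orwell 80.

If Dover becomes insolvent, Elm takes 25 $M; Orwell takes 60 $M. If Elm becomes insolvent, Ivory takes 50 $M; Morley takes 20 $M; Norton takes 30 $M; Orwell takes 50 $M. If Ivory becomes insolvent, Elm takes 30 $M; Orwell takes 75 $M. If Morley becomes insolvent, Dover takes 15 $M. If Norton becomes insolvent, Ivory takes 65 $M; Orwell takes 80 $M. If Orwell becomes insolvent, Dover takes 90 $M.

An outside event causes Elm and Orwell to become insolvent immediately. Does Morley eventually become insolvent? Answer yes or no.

no

Round 1 — Elm, Orwell become insolvent (initial).
  Dover: +90 → 90 < 120
  Ivory: +50 → 50 < 60
  Morley: +20 → 20 < 50
  Norton: +30 → 30 ≥ 30
Round 2 — Norton becomes insolvent.
  Ivory: +65 → 115 ≥ 60
Round 3 — Ivory becomes insolvent.
No further insolvencies.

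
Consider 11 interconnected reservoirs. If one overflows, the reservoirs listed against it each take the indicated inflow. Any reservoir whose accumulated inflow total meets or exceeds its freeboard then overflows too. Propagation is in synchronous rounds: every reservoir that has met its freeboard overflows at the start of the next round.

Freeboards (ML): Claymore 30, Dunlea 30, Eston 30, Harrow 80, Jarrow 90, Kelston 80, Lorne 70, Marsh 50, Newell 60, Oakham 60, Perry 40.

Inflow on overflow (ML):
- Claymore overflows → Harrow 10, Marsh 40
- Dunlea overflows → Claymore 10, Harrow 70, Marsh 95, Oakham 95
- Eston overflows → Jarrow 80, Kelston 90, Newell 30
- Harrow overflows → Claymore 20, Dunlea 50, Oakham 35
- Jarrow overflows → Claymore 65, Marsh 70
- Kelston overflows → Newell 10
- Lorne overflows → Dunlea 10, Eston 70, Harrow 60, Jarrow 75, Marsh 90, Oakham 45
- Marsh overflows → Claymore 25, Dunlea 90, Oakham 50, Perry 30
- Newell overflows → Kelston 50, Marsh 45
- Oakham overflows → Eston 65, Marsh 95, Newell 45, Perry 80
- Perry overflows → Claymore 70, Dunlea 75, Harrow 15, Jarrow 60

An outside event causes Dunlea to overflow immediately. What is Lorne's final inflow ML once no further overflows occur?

0

Round 1 — Dunlea overflows (initial).
  Claymore: +10 → 10 < 30
  Harrow: +70 → 70 < 80
  Marsh: +95 → 95 ≥ 50
  Oakham: +95 → 95 ≥ 60
Round 2 — Marsh, Oakham overflow.
  Claymore: +25 → 35 ≥ 30
  Eston: +65 → 65 ≥ 30
  Newell: +45 → 45 < 60
  Perry: +30+80 → 110 ≥ 40
Round 3 — Claymore, Eston, Perry overflow.
  Harrow: +10+15 → 95 ≥ 80
  Jarrow: +80+60 → 140 ≥ 90
  Kelston: +90 → 90 ≥ 80
  Newell: +30 → 75 ≥ 60
Round 4 — Harrow, Jarrow, Kelston, Newell overflow.
No further overflows.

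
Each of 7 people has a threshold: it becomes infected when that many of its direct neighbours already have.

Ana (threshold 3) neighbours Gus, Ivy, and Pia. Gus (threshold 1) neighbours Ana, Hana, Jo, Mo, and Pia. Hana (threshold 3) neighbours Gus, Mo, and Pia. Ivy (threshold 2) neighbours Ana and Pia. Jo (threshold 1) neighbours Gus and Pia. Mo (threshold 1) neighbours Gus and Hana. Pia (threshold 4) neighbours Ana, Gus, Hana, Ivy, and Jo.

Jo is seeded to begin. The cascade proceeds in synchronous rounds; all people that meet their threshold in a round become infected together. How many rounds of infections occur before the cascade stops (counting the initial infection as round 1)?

3

Round 1 — Jo becomes infected (initial).
Round 2 — checking thresholds:
  Gus: 1 of 5 neighbours ≥ 1, becomes infected.
  Pia: 1 of 5 neighbours < 4, not yet.
Round 3 — checking thresholds:
  Ana: 1 of 3 neighbours < 3, not yet.
  Hana: 1 of 3 neighbours < 3, not yet.
  Mo: 1 of 2 neighbours ≥ 1, becomes infected.
  Pia: 2 of 5 neighbours < 4, not yet.
Round 4 — no new infections; cascade stops.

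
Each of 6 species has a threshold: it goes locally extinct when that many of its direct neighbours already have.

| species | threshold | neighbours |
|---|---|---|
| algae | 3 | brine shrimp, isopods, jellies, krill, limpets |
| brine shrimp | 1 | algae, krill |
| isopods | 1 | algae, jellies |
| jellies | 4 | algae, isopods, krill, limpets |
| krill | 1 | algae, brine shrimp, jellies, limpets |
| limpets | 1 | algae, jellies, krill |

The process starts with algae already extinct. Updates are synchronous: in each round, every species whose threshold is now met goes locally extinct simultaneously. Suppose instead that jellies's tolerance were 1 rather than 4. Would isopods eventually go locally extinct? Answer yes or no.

With jellies's tolerance at 1:
Round 1 — algae goes locally extinct (initial).
Round 2 — checking thresholds:
  brine shrimp: 1 of 2 neighbours ≥ 1, goes locally extinct.
  isopods: 1 of 2 neighbours ≥ 1, goes locally extinct.
  jellies: 1 of 4 neighbours ≥ 1, goes locally extinct.
  krill: 1 of 4 neighbours ≥ 1, goes locally extinct.
  limpets: 1 of 3 neighbours ≥ 1, goes locally extinct.
Round 3 — no new extinctions; cascade stops.

yes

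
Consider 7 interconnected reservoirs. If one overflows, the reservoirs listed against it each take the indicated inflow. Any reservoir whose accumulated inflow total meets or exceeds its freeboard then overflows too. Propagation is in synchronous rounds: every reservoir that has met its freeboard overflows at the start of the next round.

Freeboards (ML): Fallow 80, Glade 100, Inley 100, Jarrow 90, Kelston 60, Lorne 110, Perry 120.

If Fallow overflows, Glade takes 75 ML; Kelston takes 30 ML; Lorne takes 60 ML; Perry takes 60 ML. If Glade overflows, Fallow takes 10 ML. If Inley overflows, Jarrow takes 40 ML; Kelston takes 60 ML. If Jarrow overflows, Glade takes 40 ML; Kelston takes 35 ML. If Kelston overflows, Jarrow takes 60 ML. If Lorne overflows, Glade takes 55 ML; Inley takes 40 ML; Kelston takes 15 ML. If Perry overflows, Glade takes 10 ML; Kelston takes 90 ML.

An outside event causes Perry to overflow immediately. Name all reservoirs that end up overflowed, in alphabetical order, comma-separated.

Kelston, Perry

Round 1 — Perry overflows (initial).
  Glade: +10 → 10 < 100
  Kelston: +90 → 90 ≥ 60
Round 2 — Kelston overflows.
  Jarrow: +60 → 60 < 90
No further overflows.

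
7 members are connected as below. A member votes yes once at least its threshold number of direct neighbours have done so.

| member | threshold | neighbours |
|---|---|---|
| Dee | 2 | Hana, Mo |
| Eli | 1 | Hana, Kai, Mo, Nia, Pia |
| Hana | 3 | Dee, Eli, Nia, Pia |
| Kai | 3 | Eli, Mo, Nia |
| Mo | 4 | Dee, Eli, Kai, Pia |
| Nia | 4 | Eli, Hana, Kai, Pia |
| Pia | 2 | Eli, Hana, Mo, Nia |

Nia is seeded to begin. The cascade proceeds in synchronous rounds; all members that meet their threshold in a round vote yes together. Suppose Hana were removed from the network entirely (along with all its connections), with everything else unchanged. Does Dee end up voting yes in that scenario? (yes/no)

no

With Hana removed:
Round 1 — Nia votes yes (initial).
Round 2 — checking thresholds:
  Eli: 1 of 4 neighbours ≥ 1, votes yes.
  Kai: 1 of 3 neighbours < 3, holds.
  Pia: 1 of 3 neighbours < 2, holds.
Round 3 — checking thresholds:
  Kai: 2 of 3 neighbours < 3, holds.
  Mo: 1 of 4 neighbours < 4, holds.
  Pia: 2 of 3 neighbours ≥ 2, votes yes.
Round 4 — no new yes votes; cascade stops.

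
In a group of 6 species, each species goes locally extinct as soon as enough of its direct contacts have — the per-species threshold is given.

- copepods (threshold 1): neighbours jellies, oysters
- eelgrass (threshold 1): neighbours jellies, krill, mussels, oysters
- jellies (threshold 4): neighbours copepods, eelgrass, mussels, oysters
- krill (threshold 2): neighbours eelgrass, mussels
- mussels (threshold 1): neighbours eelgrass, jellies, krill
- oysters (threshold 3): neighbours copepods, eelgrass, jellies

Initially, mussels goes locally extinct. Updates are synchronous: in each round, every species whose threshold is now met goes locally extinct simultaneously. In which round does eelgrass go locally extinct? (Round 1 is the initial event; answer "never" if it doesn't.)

Round 1 — mussels goes locally extinct (initial).
Round 2 — checking thresholds:
  eelgrass: 1 of 4 neighbours ≥ 1, goes locally extinct.
  jellies: 1 of 4 neighbours < 4, not yet.
  krill: 1 of 2 neighbours < 2, not yet.
Round 3 — checking thresholds:
  jellies: 2 of 4 neighbours < 4, not yet.
  krill: 2 of 2 neighbours ≥ 2, goes locally extinct.
  oysters: 1 of 3 neighbours < 3, not yet.
Round 4 — no new extinctions; cascade stops.

2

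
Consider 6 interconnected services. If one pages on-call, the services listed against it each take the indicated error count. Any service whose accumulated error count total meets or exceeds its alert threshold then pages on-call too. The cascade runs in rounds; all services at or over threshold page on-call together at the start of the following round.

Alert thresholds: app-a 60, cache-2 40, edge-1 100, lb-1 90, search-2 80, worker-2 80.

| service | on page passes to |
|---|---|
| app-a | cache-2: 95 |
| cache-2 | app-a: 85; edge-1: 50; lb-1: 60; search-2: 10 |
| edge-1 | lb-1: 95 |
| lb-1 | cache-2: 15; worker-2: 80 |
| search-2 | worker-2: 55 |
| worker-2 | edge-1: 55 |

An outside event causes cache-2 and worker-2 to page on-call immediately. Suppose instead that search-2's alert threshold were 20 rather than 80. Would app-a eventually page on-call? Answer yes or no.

With search-2's alert threshold at 20:
Round 1 — cache-2, worker-2 page on-call (initial).
  app-a: +85 → 85 ≥ 60
  edge-1: +50+55 → 105 ≥ 100
  lb-1: +60 → 60 < 90
  search-2: +10 → 10 < 20
Round 2 — app-a, edge-1 page on-call.
  lb-1: +95 → 155 ≥ 90
Round 3 — lb-1 pages on-call.
No further pages.

yes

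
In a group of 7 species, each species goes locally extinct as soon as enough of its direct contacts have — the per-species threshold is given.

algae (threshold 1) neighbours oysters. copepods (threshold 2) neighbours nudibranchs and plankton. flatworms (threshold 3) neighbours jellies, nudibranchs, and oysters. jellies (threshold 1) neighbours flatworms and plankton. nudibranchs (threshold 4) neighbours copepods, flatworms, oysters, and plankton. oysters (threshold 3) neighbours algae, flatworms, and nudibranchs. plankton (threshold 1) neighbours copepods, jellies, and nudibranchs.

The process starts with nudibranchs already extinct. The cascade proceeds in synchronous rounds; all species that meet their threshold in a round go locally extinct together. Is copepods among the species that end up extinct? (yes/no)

Round 1 — nudibranchs goes locally extinct (initial).
Round 2 — checking thresholds:
  copepods: 1 of 2 neighbours < 2, below threshold.
  flatworms: 1 of 3 neighbours < 3, below threshold.
  oysters: 1 of 3 neighbours < 3, below threshold.
  plankton: 1 of 3 neighbours ≥ 1, goes locally extinct.
Round 3 — checking thresholds:
  copepods: 2 of 2 neighbours ≥ 2, goes locally extinct.
  flatworms: 1 of 3 neighbours < 3, below threshold.
  jellies: 1 of 2 neighbours ≥ 1, goes locally extinct.
  oysters: 1 of 3 neighbours < 3, below threshold.
Round 4 — no new extinctions; cascade stops.

yes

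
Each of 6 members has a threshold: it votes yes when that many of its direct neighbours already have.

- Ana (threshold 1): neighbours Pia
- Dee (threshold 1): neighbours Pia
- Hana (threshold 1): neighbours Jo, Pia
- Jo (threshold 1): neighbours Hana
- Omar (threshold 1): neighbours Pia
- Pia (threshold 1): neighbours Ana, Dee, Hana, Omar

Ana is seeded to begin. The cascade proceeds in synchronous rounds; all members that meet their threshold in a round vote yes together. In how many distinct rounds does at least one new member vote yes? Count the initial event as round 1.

Round 1 — Ana votes yes (initial).
Round 2 — checking thresholds:
  Pia: 1 of 4 neighbours ≥ 1, votes yes.
Round 3 — checking thresholds:
  Dee: 1 of 1 neighbours ≥ 1, votes yes.
  Hana: 1 of 2 neighbours ≥ 1, votes yes.
  Omar: 1 of 1 neighbours ≥ 1, votes yes.
Round 4 — checking thresholds:
  Jo: 1 of 1 neighbours ≥ 1, votes yes.
Round 5 — no new yes votes; cascade stops.

4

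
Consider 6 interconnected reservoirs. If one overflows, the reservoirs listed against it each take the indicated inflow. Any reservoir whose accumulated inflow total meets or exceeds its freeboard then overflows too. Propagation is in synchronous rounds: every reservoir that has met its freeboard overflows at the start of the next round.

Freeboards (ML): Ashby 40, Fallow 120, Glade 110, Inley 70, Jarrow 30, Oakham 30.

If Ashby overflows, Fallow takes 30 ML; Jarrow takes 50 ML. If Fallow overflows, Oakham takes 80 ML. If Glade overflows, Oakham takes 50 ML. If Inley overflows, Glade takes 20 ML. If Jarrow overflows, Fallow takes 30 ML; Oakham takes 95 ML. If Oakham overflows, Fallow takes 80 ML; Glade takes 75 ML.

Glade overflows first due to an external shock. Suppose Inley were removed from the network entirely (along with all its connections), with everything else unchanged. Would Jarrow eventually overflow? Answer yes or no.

With Inley removed:
Round 1 — Glade overflows (initial).
  Oakham: +50 → 50 ≥ 30
Round 2 — Oakham overflows.
  Fallow: +80 → 80 < 120
No further overflows.

no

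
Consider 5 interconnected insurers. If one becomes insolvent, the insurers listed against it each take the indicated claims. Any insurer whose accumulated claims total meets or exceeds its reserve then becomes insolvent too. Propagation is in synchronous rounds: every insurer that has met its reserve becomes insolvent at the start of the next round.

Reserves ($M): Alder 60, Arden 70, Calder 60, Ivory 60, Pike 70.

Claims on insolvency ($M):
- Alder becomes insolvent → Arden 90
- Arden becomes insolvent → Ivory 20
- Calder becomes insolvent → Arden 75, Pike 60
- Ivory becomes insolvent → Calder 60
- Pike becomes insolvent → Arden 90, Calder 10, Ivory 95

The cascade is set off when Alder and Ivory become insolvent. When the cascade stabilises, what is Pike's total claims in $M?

60

Round 1 — Alder, Ivory become insolvent (initial).
  Arden: +90 → 90 ≥ 70
  Calder: +60 → 60 ≥ 60
Round 2 — Arden, Calder become insolvent.
  Pike: +60 → 60 < 70
No further insolvencies.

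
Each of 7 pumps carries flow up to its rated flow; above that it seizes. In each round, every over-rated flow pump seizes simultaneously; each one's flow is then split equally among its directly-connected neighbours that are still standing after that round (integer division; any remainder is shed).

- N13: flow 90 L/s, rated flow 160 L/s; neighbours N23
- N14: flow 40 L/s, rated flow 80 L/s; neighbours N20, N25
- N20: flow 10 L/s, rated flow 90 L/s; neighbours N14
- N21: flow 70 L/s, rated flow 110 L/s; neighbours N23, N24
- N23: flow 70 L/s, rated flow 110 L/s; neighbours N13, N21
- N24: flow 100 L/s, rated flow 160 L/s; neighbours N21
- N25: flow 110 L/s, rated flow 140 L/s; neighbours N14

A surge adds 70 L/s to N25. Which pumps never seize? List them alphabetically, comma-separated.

Round 1 — N25 at 180 > 140. N25 seizes.
  N25 sheds 180 L/s to N14: 180 each.
    N14: 40+180 = 220 > 80
Round 2 — N14 seizes.
  N14 sheds 220 L/s to N20: 220 each.
    N20: 10+220 = 230 > 90
Round 3 — N20 seizes.
  N20 sheds 230 L/s: no online neighbours, lost.
No further seizures.

N13, N21, N23, N24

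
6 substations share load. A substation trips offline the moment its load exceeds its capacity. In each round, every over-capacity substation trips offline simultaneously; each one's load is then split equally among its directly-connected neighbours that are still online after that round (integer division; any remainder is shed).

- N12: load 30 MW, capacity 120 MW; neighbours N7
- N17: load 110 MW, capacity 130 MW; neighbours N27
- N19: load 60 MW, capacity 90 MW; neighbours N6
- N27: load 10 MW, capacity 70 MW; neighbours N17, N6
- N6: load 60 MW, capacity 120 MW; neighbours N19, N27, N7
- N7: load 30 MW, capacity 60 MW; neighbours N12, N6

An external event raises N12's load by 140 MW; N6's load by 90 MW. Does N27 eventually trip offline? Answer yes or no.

no

Round 1 — N12 at 170 > 120; N6 at 150 > 120. N12, N6 trip offline.
  N12 sheds 170 MW to N7: 170 each.
    N7: 30+170 = 200 > 60
  N6 sheds 150 MW to N19, N27, N7: 50 each.
    N19: 60+50 = 110 > 90
    N27: 10+50 = 60 ≤ 70
    N7: 200+50 = 250 > 60
Round 2 — N19, N7 trip offline.
  N19 sheds 110 MW: no online neighbours, lost.
  N7 sheds 250 MW: no online neighbours, lost.
No further trips.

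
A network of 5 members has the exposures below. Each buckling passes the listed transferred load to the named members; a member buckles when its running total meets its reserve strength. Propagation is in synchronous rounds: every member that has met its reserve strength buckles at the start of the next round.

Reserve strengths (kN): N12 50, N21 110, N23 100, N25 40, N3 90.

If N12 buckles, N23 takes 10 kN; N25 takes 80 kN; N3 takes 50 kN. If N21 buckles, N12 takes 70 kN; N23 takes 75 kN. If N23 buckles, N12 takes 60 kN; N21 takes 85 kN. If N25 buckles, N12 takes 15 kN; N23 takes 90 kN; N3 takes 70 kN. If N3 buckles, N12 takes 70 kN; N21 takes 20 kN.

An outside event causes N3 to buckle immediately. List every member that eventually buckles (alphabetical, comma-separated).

Round 1 — N3 buckles (initial).
  N12: +70 → 70 ≥ 50
  N21: +20 → 20 < 110
Round 2 — N12 buckles.
  N23: +10 → 10 < 100
  N25: +80 → 80 ≥ 40
Round 3 — N25 buckles.
  N23: +90 → 100 ≥ 100
Round 4 — N23 buckles.
  N21: +85 → 105 < 110
No further bucklings.

N12, N23, N25, N3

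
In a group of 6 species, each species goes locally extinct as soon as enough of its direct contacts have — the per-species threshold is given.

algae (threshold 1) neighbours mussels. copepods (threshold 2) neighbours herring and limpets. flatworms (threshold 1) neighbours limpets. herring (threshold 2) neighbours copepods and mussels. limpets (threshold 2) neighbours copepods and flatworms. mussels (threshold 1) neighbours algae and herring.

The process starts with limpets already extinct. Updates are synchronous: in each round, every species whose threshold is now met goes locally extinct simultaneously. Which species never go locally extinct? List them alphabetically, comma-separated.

algae, copepods, herring, mussels

Round 1 — limpets goes locally extinct (initial).
Round 2 — checking thresholds:
  copepods: 1 of 2 neighbours < 2, holds.
  flatworms: 1 of 1 neighbours ≥ 1, goes locally extinct.
Round 3 — no new extinctions; cascade stops.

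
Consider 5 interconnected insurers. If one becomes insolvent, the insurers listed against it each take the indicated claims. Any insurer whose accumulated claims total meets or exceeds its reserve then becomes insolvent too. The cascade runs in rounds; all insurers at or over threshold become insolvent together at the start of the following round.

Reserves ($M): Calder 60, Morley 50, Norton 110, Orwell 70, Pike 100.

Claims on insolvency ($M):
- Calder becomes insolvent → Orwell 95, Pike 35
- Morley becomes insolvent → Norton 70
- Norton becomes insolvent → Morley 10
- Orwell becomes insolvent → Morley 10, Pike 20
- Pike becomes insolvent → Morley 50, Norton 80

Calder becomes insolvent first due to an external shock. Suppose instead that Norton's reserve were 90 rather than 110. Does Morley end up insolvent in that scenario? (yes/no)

no

With Norton's reserve at 90:
Round 1 — Calder becomes insolvent (initial).
  Orwell: +95 → 95 ≥ 70
  Pike: +35 → 35 < 100
Round 2 — Orwell becomes insolvent.
  Morley: +10 → 10 < 50
  Pike: +20 → 55 < 100
No further insolvencies.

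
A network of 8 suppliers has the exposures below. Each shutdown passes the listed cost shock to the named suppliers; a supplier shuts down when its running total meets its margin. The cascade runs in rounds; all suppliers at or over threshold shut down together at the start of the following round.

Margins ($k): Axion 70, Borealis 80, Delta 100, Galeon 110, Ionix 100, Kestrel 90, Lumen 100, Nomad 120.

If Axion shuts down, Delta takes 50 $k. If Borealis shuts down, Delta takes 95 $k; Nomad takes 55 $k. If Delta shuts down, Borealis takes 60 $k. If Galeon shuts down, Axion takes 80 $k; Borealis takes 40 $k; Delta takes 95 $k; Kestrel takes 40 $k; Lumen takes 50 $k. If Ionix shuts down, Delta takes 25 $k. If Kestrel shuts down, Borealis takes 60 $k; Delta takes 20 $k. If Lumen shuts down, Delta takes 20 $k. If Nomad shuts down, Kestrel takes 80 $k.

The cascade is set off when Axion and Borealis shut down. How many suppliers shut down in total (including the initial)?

3

Round 1 — Axion, Borealis shut down (initial).
  Delta: +50+95 → 145 ≥ 100
  Nomad: +55 → 55 < 120
Round 2 — Delta shuts down.
No further shutdowns.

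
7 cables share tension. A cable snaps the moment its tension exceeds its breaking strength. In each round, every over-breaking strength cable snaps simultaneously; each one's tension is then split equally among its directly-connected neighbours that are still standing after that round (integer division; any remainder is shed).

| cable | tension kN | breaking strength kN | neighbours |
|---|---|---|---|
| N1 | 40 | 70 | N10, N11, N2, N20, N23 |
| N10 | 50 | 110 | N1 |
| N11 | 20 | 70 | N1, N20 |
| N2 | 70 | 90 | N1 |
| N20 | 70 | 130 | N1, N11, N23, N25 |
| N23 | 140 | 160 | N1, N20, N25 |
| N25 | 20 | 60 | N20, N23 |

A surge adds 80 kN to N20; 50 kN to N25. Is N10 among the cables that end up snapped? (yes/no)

no

Round 1 — N20 at 150 > 130; N25 at 70 > 60. N20, N25 snap.
  N20 sheds 150 kN to N1, N11, N23: 50 each.
    N1: 40+50 = 90 > 70
    N11: 20+50 = 70 ≤ 70
    N23: 140+50 = 190 > 160
  N25 sheds 70 kN to N23: 70 each.
    N23: 190+70 = 260 > 160
Round 2 — N1, N23 snap.
  N1 sheds 90 kN to N10, N11, N2: 30 each.
    N10: 50+30 = 80 ≤ 110
    N11: 70+30 = 100 > 70
    N2: 70+30 = 100 > 90
  N23 sheds 260 kN: no online neighbours, lost.
Round 3 — N11, N2 snap.
  N11 sheds 100 kN: no online neighbours, lost.
  N2 sheds 100 kN: no online neighbours, lost.
No further breaks.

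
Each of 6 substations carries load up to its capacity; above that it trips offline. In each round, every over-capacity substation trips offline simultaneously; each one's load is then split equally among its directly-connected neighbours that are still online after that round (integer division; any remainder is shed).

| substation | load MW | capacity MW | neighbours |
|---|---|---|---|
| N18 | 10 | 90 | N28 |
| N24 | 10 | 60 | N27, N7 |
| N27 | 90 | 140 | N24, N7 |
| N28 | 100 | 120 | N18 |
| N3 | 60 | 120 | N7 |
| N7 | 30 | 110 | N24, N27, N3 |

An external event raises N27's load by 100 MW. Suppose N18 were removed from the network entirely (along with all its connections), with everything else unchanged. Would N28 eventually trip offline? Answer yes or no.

no

With N18 removed:
Round 1 — N27 at 190 > 140. N27 trips offline.
  N27 sheds 190 MW to N24, N7: 95 each.
    N24: 10+95 = 105 > 60
    N7: 30+95 = 125 > 110
Round 2 — N24, N7 trip offline.
  N24 sheds 105 MW: no online neighbours, lost.
  N7 sheds 125 MW to N3: 125 each.
    N3: 60+125 = 185 > 120
Round 3 — N3 trips offline.
  N3 sheds 185 MW: no online neighbours, lost.
No further trips.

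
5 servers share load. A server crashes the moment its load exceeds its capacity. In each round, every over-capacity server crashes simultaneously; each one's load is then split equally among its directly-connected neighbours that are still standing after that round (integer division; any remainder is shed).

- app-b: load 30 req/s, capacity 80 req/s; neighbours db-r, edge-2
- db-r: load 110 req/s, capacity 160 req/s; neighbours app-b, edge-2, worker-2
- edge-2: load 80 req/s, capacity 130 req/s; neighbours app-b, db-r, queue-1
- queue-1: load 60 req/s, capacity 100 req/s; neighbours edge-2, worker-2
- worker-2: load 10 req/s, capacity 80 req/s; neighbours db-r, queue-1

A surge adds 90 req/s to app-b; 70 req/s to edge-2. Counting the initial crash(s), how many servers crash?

Round 1 — app-b at 120 > 80; edge-2 at 150 > 130. app-b, edge-2 crash.
  app-b sheds 120 req/s to db-r: 120 each.
    db-r: 110+120 = 230 > 160
  edge-2 sheds 150 req/s to db-r, queue-1: 75 each.
    db-r: 230+75 = 305 > 160
    queue-1: 60+75 = 135 > 100
Round 2 — db-r, queue-1 crash.
  db-r sheds 305 req/s to worker-2: 305 each.
    worker-2: 10+305 = 315 > 80
  queue-1 sheds 135 req/s to worker-2: 135 each.
    worker-2: 315+135 = 450 > 80
Round 3 — worker-2 crashes.
  worker-2 sheds 450 req/s: no online neighbours, lost.
No further crashes.

5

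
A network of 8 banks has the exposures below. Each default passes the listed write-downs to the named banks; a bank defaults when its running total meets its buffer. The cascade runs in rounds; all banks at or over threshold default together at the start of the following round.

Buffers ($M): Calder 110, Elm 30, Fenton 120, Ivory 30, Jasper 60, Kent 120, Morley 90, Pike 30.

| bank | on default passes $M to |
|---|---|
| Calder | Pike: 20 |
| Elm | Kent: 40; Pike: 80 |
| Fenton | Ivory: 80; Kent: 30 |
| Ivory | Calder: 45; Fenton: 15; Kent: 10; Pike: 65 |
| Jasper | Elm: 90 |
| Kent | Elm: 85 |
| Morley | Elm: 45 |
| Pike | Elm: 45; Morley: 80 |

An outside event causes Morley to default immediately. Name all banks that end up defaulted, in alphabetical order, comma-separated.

Round 1 — Morley defaults (initial).
  Elm: +45 → 45 ≥ 30
Round 2 — Elm defaults.
  Kent: +40 → 40 < 120
  Pike: +80 → 80 ≥ 30
Round 3 — Pike defaults.
No further defaults.

Elm, Morley, Pike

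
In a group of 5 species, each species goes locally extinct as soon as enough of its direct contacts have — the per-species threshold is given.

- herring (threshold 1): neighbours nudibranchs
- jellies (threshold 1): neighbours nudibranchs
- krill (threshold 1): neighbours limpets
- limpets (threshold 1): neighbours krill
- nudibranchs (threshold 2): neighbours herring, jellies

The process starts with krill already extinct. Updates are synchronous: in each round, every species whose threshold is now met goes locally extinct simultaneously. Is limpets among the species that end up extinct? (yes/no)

Round 1 — krill goes locally extinct (initial).
Round 2 — checking thresholds:
  limpets: 1 of 1 neighbours ≥ 1, goes locally extinct.
Round 3 — no new extinctions; cascade stops.

yes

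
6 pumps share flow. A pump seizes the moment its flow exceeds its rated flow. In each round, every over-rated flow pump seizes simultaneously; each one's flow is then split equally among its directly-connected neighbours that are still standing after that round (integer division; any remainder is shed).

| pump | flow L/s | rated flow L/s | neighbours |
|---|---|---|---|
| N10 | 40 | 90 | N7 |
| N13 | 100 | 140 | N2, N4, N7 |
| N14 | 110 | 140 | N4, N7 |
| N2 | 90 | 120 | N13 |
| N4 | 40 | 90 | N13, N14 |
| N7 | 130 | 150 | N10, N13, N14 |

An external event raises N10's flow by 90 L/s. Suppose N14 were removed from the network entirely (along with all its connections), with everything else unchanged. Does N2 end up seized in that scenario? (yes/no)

With N14 removed:
Round 1 — N10 at 130 > 90. N10 seizes.
  N10 sheds 130 L/s to N7: 130 each.
    N7: 130+130 = 260 > 150
Round 2 — N7 seizes.
  N7 sheds 260 L/s to N13: 260 each.
    N13: 100+260 = 360 > 140
Round 3 — N13 seizes.
  N13 sheds 360 L/s to N2, N4: 180 each.
    N2: 90+180 = 270 > 120
    N4: 40+180 = 220 > 90
Round 4 — N2, N4 seize.
  N2 sheds 270 L/s: no online neighbours, lost.
  N4 sheds 220 L/s: no online neighbours, lost.
No further seizures.

yes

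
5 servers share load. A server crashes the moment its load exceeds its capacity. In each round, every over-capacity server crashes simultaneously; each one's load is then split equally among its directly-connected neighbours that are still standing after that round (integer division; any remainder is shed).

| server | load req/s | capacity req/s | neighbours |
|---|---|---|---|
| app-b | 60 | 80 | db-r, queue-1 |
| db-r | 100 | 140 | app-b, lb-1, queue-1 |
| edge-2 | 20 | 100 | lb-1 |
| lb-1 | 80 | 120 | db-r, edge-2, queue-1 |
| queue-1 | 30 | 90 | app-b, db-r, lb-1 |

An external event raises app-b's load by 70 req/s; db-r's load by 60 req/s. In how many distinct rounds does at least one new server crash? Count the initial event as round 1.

Round 1 — app-b at 130 > 80; db-r at 160 > 140. app-b, db-r crash.
  app-b sheds 130 req/s to queue-1: 130 each.
    queue-1: 30+130 = 160 > 90
  db-r sheds 160 req/s to lb-1, queue-1: 80 each.
    lb-1: 80+80 = 160 > 120
    queue-1: 160+80 = 240 > 90
Round 2 — lb-1, queue-1 crash.
  lb-1 sheds 160 req/s to edge-2: 160 each.
    edge-2: 20+160 = 180 > 100
  queue-1 sheds 240 req/s: no online neighbours, lost.
Round 3 — edge-2 crashes.
  edge-2 sheds 180 req/s: no online neighbours, lost.
No further crashes.

3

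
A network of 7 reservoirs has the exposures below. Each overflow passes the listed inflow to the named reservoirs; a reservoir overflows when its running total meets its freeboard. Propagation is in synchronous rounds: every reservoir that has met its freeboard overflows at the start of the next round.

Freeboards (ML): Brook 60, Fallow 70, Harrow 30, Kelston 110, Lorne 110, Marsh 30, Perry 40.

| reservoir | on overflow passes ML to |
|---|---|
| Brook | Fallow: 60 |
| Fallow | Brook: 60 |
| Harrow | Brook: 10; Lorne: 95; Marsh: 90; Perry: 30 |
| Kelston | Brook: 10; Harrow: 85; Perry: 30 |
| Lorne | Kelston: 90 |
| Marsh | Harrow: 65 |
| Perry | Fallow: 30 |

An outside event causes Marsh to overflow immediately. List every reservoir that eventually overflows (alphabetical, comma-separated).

Round 1 — Marsh overflows (initial).
  Harrow: +65 → 65 ≥ 30
Round 2 — Harrow overflows.
  Brook: +10 → 10 < 60
  Lorne: +95 → 95 < 110
  Perry: +30 → 30 < 40
No further overflows.

Harrow, Marsh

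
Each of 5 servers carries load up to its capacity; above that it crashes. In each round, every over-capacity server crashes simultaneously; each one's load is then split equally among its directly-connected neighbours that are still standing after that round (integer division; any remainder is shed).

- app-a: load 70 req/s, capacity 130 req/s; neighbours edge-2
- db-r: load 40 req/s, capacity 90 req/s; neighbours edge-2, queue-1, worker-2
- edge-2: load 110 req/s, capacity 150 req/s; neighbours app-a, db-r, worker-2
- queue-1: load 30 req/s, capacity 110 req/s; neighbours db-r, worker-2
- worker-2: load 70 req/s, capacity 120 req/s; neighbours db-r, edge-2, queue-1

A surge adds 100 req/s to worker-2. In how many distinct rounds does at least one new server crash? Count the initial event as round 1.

3

Round 1 — worker-2 at 170 > 120. worker-2 crashes.
  worker-2 sheds 170 req/s to db-r, edge-2, queue-1: 56 each (2 lost).
    db-r: 40+56 = 96 > 90
    edge-2: 110+56 = 166 > 150
    queue-1: 30+56 = 86 ≤ 110
Round 2 — db-r, edge-2 crash.
  db-r sheds 96 req/s to queue-1: 96 each.
    queue-1: 86+96 = 182 > 110
  edge-2 sheds 166 req/s to app-a: 166 each.
    app-a: 70+166 = 236 > 130
Round 3 — app-a, queue-1 crash.
  app-a sheds 236 req/s: no online neighbours, lost.
  queue-1 sheds 182 req/s: no online neighbours, lost.
No further crashes.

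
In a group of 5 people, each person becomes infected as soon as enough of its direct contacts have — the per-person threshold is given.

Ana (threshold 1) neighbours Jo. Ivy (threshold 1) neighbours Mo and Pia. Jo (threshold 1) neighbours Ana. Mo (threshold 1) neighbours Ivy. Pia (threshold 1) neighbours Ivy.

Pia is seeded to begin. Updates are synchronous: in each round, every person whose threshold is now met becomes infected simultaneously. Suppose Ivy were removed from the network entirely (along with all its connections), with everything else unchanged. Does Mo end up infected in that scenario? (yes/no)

no

With Ivy removed:
Round 1 — Pia becomes infected (initial).
Round 2 — no new infections; cascade stops.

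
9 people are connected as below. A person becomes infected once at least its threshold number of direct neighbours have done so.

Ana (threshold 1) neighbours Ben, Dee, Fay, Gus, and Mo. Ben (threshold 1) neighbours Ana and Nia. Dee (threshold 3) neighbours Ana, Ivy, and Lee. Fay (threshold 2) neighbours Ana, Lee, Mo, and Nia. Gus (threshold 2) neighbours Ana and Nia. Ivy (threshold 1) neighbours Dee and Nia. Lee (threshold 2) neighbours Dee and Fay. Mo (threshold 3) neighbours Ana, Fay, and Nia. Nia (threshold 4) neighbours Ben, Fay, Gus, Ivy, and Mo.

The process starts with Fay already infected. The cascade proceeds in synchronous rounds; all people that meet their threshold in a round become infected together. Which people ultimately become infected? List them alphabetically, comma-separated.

Round 1 — Fay becomes infected (initial).
Round 2 — checking thresholds:
  Ana: 1 of 5 neighbours ≥ 1, becomes infected.
  Lee: 1 of 2 neighbours < 2, below threshold.
  Mo: 1 of 3 neighbours < 3, below threshold.
  Nia: 1 of 5 neighbours < 4, below threshold.
Round 3 — checking thresholds:
  Ben: 1 of 2 neighbours ≥ 1, becomes infected.
  Dee: 1 of 3 neighbours < 3, below threshold.
  Gus: 1 of 2 neighbours < 2, below threshold.
  Lee: 1 of 2 neighbours < 2, below threshold.
  Mo: 2 of 3 neighbours < 3, below threshold.
  Nia: 1 of 5 neighbours < 4, below threshold.
Round 4 — no new infections; cascade stops.

Ana, Ben, Fay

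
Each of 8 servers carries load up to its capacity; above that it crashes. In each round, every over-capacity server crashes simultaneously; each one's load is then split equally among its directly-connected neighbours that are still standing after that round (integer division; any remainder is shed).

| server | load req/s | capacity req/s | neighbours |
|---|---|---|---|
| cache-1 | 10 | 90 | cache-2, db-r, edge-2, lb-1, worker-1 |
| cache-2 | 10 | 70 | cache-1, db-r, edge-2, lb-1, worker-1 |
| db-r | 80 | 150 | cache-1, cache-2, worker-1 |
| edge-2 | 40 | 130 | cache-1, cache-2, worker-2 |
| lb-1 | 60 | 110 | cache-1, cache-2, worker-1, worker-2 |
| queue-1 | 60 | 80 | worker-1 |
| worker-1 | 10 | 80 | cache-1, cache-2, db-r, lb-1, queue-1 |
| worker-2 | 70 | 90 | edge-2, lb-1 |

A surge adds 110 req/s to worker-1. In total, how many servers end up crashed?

Round 1 — worker-1 at 120 > 80. worker-1 crashes.
  worker-1 sheds 120 req/s to cache-1, cache-2, db-r, lb-1, queue-1: 24 each.
    cache-1: 10+24 = 34 ≤ 90
    cache-2: 10+24 = 34 ≤ 70
    db-r: 80+24 = 104 ≤ 150
    lb-1: 60+24 = 84 ≤ 110
    queue-1: 60+24 = 84 > 80
Round 2 — queue-1 crashes.
  queue-1 sheds 84 req/s: no online neighbours, lost.
No further crashes.

2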